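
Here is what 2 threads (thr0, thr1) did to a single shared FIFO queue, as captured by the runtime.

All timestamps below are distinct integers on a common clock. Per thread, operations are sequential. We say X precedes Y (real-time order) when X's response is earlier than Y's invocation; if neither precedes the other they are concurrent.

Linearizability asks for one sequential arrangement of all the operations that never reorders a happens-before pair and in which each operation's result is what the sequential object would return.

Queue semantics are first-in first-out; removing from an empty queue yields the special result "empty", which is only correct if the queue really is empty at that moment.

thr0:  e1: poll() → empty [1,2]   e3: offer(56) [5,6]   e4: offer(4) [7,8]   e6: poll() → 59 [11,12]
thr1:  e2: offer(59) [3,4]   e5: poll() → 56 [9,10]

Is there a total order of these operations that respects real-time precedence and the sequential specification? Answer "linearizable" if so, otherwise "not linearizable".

not linearizable

through event 9 a valid linearization exists; event 10 (e5 responding at time 10) ends that
exactly one order of the 5 completed ops respects real time; the FIFO queue replay fails
for example e1, e2, e3, e4, e5 fails at step 5: e5 poll() → 56 is not legal there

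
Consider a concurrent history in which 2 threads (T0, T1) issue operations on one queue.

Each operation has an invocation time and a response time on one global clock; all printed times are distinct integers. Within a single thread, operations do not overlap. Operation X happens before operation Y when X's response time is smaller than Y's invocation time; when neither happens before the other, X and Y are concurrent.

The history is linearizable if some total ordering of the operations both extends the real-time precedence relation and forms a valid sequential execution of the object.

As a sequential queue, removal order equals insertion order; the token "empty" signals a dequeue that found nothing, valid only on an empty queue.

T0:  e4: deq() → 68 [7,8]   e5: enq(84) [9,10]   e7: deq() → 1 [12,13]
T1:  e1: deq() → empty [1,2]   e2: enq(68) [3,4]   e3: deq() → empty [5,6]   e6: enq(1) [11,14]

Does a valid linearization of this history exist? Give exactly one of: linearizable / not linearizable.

already the first 6 events (up to e3's response at time 6) admit no linearization; the first 5 still do
exhaustive check: the 3 completed queue ops admit one real-time order; illegal
sample order e1, e2, e3 stalls at step 3 — e3 deq() → empty has no legal effect

not linearizable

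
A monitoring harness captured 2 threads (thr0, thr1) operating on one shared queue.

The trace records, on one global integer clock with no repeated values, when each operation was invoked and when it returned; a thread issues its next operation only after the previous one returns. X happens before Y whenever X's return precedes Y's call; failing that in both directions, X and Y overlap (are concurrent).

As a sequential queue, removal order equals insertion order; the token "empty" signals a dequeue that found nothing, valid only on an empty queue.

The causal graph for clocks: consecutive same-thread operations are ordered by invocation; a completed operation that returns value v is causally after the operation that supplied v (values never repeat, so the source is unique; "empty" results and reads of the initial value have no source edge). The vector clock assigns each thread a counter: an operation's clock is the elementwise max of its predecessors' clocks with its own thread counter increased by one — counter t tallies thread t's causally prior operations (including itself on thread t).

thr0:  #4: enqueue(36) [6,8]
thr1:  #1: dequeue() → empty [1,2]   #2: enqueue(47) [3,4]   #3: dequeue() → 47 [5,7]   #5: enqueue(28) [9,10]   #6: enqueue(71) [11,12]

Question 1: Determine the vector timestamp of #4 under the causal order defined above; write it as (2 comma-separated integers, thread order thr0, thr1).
Answer: (1, 0)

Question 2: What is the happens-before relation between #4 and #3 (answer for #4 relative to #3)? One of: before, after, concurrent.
Answer: concurrent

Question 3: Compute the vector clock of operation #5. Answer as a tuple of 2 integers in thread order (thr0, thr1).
Answer: (0, 4)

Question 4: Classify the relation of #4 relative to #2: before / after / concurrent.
Answer: after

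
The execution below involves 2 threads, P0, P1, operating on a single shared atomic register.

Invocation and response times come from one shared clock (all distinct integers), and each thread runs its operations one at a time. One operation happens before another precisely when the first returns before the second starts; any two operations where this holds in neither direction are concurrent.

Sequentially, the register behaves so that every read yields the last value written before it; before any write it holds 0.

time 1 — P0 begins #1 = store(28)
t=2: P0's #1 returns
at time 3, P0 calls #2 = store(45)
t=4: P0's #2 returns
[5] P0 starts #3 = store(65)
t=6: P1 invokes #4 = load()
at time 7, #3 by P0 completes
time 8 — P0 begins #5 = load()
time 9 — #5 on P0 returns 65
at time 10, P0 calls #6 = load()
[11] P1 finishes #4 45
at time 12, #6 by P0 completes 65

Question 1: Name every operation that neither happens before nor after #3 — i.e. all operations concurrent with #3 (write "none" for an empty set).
#4

#3 spans [5,7]; an op avoiding the whole window 5..7 is ordered, any other is concurrent
#1 [1,2]: before
#2 [3,4]: before
#4 [6,11]: concurrent
#5 [8,9]: after
#6 [10,12]: after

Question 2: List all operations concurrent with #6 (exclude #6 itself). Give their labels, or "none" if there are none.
#4

concurrent with #6 ([10,12]): every op whose interval crosses 10..12
#1 [1,2]: before
#2 [3,4]: before
#3 [5,7]: before
#4 [6,11]: concurrent
#5 [8,9]: before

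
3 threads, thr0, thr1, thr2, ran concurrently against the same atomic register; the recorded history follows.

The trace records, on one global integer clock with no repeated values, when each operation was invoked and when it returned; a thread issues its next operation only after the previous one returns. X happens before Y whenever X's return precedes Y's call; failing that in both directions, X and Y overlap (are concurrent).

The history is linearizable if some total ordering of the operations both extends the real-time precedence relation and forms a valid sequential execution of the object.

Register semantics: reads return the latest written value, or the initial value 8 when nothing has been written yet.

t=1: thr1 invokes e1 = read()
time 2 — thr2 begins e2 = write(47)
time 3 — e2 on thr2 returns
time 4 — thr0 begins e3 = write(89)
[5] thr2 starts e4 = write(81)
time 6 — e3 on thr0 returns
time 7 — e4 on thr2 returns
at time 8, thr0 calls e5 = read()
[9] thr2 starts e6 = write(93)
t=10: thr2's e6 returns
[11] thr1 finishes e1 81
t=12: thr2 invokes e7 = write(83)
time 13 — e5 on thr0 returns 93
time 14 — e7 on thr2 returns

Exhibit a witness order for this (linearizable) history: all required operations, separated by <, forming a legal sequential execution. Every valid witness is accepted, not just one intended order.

e2 < e3 < e4 < e1 < e6 < e5 < e7

1. e2 write(47), leaving value 47
2. e3 write(89), leaving value 89
3. e4 write(81), leaving value 81
4. e1 read() → 81, leaving value 81
5. e6 write(93), leaving value 93
6. e5 read() → 93, leaving value 93
7. e7 write(83), leaving value 83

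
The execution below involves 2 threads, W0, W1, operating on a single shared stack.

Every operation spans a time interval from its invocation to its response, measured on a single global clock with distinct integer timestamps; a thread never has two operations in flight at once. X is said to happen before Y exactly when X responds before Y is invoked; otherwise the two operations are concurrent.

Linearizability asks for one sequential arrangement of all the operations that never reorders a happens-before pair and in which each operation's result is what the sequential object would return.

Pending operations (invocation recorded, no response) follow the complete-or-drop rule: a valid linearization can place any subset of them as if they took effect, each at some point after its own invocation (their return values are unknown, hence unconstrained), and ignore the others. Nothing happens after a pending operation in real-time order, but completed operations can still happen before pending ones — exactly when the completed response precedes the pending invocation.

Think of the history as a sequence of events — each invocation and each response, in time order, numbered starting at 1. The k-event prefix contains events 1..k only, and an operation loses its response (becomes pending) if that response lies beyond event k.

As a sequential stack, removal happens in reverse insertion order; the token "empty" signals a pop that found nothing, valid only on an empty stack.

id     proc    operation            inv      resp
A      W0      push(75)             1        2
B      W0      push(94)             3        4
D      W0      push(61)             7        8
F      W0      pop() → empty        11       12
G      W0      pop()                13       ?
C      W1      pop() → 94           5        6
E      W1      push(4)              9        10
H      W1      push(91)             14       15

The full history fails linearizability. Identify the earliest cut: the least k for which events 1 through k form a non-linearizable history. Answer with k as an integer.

events 1..11 are linearizable; a witness order is A, B, C, D, E:
1. A push(75), leaving stack <75>
2. B push(94), leaving stack <75,94>
3. C pop() → 94, leaving stack <75>
4. D push(61), leaving stack <75,61>
5. E push(4), leaving stack <75,61,4>
adding event 12 (F responds at 12) leaves no legal real-time order
sample order A, B, C, D, E, F stalls at step 6 — F pop() → empty has no legal effect

12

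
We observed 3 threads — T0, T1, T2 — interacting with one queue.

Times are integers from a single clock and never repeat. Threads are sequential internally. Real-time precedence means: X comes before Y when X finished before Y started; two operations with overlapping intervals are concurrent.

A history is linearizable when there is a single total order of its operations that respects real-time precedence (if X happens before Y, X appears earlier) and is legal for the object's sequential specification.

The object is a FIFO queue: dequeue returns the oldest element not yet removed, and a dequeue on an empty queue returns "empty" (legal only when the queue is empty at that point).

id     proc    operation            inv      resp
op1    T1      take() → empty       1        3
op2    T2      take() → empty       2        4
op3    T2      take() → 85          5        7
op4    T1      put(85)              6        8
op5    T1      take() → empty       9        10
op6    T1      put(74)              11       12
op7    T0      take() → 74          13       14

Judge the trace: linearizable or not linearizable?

one valid linearization: op1, op2, op4, op3, op5, op6, op7
after step 1 (op1 take() → empty): queue <>
after step 2 (op2 take() → empty): queue <>
after step 3 (op4 put(85)): queue <85>
after step 4 (op3 take() → 85): queue <>
after step 5 (op5 take() → empty): queue <>
after step 6 (op6 put(74)): queue <74>
after step 7 (op7 take() → 74): queue <>

linearizable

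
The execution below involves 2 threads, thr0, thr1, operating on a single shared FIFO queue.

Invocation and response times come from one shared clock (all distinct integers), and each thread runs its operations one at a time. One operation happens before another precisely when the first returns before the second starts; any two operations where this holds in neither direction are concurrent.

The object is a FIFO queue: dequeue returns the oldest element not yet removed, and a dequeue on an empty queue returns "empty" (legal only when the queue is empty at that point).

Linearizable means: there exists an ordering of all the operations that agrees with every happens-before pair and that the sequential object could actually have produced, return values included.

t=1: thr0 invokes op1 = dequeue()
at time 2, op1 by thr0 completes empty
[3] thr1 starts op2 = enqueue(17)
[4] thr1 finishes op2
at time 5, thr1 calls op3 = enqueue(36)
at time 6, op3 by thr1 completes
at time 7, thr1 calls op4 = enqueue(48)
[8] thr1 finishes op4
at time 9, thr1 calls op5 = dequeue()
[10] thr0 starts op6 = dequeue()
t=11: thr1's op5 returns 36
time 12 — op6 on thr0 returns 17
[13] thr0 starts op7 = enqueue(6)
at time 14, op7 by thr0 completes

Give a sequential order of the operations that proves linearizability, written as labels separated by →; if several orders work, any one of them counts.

after step 1 (op1 dequeue() → empty): queue <>
after step 2 (op2 enqueue(17)): queue <17>
after step 3 (op3 enqueue(36)): queue <17,36>
after step 4 (op4 enqueue(48)): queue <17,36,48>
after step 5 (op6 dequeue() → 17): queue <36,48>
after step 6 (op5 dequeue() → 36): queue <48>
after step 7 (op7 enqueue(6)): queue <48,6>

op1 → op2 → op3 → op4 → op6 → op5 → op7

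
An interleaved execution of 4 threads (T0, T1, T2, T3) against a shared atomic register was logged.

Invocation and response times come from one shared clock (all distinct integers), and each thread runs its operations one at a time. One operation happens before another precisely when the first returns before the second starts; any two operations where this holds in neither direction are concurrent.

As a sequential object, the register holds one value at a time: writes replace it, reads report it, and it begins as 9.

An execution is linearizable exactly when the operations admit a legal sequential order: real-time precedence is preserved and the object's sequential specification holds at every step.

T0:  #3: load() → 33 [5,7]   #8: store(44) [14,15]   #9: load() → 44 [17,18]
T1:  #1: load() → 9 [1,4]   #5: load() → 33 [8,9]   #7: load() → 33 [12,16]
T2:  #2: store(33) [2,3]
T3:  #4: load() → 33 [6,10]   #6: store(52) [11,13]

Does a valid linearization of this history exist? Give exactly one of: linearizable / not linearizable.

one valid linearization: #1, #2, #3, #4, #5, #7, #6, #8, #9
1. #1 load() → 9, leaving value 9
2. #2 store(33), leaving value 33
3. #3 load() → 33, leaving value 33
4. #4 load() → 33, leaving value 33
5. #5 load() → 33, leaving value 33
6. #7 load() → 33, leaving value 33
7. #6 store(52), leaving value 52
8. #8 store(44), leaving value 44
9. #9 load() → 44, leaving value 44

linearizable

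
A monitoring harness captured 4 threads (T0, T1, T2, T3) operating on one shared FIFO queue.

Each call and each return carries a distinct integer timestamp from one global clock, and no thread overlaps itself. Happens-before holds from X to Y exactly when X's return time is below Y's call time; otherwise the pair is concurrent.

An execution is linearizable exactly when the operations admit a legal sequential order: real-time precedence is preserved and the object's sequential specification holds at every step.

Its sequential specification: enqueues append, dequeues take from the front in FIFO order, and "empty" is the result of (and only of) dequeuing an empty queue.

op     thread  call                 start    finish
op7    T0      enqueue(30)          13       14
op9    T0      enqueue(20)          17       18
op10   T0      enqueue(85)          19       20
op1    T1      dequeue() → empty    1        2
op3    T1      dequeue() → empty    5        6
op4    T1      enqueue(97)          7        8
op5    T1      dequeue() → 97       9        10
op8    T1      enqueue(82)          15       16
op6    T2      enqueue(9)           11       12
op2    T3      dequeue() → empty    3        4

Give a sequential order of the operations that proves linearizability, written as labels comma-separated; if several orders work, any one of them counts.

1. op1 dequeue() → empty, leaving queue <>
2. op2 dequeue() → empty, leaving queue <>
3. op3 dequeue() → empty, leaving queue <>
4. op4 enqueue(97), leaving queue <97>
5. op5 dequeue() → 97, leaving queue <>
6. op6 enqueue(9), leaving queue <9>
7. op7 enqueue(30), leaving queue <9,30>
8. op8 enqueue(82), leaving queue <9,30,82>
9. op9 enqueue(20), leaving queue <9,30,82,20>
10. op10 enqueue(85), leaving queue <9,30,82,20,85>

op1, op2, op3, op4, op5, op6, op7, op8, op9, op10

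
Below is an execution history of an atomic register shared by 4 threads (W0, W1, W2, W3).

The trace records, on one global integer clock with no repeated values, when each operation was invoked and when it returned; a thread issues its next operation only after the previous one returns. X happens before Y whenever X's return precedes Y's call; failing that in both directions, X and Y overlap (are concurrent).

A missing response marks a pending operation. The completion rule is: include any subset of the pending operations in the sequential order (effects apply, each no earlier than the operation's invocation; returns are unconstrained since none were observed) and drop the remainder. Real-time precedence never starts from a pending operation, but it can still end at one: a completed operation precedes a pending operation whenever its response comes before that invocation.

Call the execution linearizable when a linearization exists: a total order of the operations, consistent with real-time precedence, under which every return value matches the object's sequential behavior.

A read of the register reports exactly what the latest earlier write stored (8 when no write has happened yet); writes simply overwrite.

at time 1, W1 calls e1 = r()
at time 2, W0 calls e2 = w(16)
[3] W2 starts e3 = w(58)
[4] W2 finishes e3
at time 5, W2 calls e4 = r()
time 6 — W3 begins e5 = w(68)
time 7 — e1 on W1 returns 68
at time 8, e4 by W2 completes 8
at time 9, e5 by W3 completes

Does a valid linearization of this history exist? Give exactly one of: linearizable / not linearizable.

the violation lands at event 8, e4's response at time 8: events 1..7 linearize, events 1..8 do not
all 3 real-time-respecting orders fail — 3 completed atomic register operations, no legal replay
every completion of the 2 pending operations (e2, e5) was checked; none linearizes
one such order, e1, e3, e4 (pending dropped), breaks at step 1 where e1 r() → 68 is illegal
one such order, e3, e1, e4 (pending dropped), breaks at step 2 where e1 r() → 68 is illegal

not linearizable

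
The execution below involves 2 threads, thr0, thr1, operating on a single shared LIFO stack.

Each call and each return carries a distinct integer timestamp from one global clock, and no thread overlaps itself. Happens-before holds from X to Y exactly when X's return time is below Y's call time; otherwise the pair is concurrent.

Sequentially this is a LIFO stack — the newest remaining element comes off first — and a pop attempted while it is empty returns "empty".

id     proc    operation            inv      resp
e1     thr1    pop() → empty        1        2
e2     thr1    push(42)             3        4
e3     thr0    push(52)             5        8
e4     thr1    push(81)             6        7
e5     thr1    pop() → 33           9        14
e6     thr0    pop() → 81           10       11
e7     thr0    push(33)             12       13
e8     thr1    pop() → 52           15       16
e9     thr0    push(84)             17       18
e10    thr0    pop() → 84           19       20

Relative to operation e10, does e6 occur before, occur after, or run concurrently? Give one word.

e6 spans [10,11], e10 spans [19,20]
resp(e6)=11 < inv(e10)=19

before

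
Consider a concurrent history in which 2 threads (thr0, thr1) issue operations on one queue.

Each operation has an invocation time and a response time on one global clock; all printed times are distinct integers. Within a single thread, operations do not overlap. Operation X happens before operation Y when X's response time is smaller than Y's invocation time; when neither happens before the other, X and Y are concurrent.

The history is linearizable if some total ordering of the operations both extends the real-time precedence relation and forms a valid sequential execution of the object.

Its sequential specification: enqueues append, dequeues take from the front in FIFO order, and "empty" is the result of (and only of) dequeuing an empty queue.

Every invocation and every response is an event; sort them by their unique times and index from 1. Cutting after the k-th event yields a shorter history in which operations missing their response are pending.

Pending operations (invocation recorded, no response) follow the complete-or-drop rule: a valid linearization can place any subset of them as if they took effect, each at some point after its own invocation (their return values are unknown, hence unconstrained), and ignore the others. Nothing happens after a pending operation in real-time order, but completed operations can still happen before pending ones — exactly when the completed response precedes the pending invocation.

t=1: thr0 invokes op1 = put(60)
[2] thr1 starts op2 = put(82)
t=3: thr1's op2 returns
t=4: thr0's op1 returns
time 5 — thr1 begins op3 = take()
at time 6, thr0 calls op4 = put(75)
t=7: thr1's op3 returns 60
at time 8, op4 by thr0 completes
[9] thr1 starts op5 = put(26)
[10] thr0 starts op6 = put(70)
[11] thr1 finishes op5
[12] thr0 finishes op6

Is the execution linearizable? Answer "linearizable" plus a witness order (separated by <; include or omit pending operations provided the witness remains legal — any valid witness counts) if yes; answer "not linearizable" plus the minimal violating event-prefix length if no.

linearizable — witness: op1 < op2 < op3 < op4 < op5 < op6

1. op1 put(60), leaving queue <60>
2. op2 put(82), leaving queue <60,82>
3. op3 take() → 60, leaving queue <82>
4. op4 put(75), leaving queue <82,75>
5. op5 put(26), leaving queue <82,75,26>
6. op6 put(70), leaving queue <82,75,26,70>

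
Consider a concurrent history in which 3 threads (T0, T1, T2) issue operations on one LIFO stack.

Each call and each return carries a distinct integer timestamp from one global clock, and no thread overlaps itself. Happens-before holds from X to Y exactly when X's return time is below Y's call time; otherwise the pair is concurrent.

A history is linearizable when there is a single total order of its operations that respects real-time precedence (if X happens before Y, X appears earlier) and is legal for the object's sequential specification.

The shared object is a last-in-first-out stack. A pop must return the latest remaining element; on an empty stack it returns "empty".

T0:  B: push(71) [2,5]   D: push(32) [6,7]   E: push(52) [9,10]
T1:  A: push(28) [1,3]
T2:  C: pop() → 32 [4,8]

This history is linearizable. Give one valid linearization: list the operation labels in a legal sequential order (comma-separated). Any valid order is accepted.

A, B, D, C, E

step 1: A push(28) — stack <28>
step 2: B push(71) — stack <28,71>
step 3: D push(32) — stack <28,71,32>
step 4: C pop() → 32 — stack <28,71>
step 5: E push(52) — stack <28,71,52>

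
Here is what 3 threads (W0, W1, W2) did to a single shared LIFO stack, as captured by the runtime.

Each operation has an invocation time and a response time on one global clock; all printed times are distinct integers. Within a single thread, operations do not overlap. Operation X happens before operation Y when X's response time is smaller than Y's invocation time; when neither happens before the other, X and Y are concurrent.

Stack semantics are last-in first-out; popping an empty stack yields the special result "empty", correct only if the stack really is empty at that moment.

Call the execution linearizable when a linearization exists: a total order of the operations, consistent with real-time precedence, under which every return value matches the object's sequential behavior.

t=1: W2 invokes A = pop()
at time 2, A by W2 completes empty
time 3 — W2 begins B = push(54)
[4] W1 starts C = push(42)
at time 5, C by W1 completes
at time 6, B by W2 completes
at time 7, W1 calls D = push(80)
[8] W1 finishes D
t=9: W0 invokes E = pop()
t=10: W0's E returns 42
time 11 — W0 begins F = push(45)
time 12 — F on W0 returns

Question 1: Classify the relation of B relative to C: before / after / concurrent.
Answer: concurrent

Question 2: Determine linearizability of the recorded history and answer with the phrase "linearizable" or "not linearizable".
not linearizable

already the first 10 events (up to E's response at time 10) admit no linearization; the first 9 still do
2 orders of the 5 completed LIFO stack ops respect real time; none is legal
e.g. A, B, C, D, E: illegal at step 5, since E pop() → 42 cannot apply there
e.g. A, C, B, D, E: illegal at step 5, since E pop() → 42 cannot apply there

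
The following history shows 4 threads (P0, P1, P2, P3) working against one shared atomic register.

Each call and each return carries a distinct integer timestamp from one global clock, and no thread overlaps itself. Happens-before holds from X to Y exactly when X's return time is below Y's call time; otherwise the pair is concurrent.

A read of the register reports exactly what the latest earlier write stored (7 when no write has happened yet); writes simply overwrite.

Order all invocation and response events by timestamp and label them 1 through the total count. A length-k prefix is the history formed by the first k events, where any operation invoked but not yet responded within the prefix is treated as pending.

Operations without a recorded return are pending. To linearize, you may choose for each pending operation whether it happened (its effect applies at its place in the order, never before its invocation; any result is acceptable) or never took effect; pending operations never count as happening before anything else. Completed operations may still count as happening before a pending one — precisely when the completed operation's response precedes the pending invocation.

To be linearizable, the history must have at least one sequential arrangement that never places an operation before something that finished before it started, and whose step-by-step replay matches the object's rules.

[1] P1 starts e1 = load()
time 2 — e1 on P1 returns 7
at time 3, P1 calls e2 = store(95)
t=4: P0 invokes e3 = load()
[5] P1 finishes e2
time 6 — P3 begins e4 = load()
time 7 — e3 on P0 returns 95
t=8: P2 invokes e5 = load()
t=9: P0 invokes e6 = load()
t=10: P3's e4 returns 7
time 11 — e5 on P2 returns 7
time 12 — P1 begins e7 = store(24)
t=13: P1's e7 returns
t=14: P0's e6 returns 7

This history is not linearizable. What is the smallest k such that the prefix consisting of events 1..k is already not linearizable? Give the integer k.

10

events 1..9 are linearizable, e.g. via e1, e2, e3:
1. e1 load() → 7, leaving value 7
2. e2 store(95), leaving value 95
3. e3 load() → 95, leaving value 95
with event 10 included (e4 responding at time 10), all real-time-consistent orders fail
include/drop combinations of the 2 pending operations (e5, e6) were all tried; none helps
for example e1, e2, e3, e4 (pending dropped) fails at step 4: e4 load() → 7 is not legal there
for example e1, e2, e4, e3 (pending dropped) fails at step 3: e4 load() → 7 is not legal there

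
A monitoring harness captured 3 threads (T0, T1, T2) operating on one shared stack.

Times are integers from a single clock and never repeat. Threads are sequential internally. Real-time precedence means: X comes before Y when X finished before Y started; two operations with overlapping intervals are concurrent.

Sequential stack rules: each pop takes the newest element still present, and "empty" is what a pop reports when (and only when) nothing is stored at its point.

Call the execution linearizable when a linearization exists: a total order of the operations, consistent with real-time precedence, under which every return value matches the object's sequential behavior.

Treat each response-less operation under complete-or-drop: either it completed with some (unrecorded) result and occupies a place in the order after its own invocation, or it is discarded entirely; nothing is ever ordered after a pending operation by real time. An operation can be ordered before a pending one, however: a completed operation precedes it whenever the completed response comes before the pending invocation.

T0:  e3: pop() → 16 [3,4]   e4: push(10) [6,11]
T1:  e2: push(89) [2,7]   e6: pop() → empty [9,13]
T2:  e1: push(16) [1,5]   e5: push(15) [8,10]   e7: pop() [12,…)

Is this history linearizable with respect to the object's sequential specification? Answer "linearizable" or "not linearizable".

already the first 13 events (up to e6's response at time 13) admit no linearization; the first 12 still do
all 40 real-time-respecting orders fail — 6 completed stack operations, no legal replay
no escape via the 1 pending operation (e7): every completion choice fails
one such order, e1, e2, e3, e4, e5, e6 (pending dropped), breaks at step 3 where e3 pop() → 16 is illegal
one such order, e1, e2, e3, e4, e6, e5 (pending dropped), breaks at step 3 where e3 pop() → 16 is illegal

not linearizable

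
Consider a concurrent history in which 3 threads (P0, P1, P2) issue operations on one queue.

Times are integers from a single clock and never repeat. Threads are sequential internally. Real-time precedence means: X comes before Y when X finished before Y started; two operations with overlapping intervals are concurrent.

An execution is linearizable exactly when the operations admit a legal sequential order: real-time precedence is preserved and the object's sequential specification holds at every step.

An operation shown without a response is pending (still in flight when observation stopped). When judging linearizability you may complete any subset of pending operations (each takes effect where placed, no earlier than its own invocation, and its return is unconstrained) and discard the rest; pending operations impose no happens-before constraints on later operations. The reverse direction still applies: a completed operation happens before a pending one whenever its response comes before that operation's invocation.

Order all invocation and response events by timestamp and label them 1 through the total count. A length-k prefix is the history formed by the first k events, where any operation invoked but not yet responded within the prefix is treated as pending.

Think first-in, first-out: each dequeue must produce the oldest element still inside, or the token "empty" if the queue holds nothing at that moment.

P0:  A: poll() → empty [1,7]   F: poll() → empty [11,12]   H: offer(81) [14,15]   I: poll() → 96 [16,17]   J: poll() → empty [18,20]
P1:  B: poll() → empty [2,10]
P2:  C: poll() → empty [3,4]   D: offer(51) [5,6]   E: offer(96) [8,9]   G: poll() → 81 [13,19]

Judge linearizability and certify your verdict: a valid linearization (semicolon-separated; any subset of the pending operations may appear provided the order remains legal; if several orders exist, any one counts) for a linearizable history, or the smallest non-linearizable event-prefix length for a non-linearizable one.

not linearizable — minimal violating prefix: 12 events

the violation lands at event 12, F's response at time 12: events 1..11 linearize, events 1..12 do not
15 orders of the 6 completed queue ops respect real time; none is legal
e.g. A, B, C, D, E, F: illegal at step 6, since F poll() → empty cannot apply there
e.g. A, C, B, D, E, F: illegal at step 6, since F poll() → empty cannot apply there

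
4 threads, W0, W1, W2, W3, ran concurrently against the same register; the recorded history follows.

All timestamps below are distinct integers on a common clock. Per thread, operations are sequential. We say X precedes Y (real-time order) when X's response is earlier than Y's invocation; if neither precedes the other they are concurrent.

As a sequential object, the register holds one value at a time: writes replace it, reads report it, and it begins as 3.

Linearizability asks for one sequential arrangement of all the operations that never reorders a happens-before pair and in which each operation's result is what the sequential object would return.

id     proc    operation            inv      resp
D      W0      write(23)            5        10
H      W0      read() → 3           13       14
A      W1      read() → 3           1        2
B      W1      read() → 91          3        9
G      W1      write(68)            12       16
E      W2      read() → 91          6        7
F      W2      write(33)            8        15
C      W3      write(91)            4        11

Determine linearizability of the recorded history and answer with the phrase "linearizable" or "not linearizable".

through event 13 a valid linearization exists; event 14 (H responding at time 14) ends that
all 24 real-time-respecting orders fail — 6 completed register operations, no legal replay
every completion of the 2 pending operations (F, G) was checked; none linearizes
e.g. A, B, C, D, E, H (pending dropped): illegal at step 2, since B read() → 91 cannot apply there
e.g. A, B, C, E, D, H (pending dropped): illegal at step 2, since B read() → 91 cannot apply there

not linearizable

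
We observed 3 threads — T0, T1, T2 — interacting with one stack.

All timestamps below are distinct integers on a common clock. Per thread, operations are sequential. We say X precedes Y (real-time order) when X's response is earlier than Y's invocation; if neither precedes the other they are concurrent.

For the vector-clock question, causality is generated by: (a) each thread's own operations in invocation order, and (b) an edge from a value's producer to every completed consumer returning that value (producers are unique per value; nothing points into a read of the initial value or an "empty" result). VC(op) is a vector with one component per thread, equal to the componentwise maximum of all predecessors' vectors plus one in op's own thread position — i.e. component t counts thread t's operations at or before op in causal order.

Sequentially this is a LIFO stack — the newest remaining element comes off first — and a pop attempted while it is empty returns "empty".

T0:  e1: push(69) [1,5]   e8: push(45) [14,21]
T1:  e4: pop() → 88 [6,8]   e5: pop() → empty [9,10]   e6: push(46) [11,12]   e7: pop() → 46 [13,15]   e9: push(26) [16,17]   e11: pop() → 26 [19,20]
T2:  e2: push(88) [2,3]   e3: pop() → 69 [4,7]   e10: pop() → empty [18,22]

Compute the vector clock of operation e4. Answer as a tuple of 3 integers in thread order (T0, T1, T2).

(0, 1, 1)

root op e2, invoked 2: fresh clock plus T2's own tick → (0, 0, 1)
root op e1, invoked 1: fresh clock plus T0's own tick → (1, 0, 0)
from VC(e2)=(0, 0, 1), e4 (invoked 6) maxes components and bumps T1 → (0, 1, 1)
from VC(e1)=(1, 0, 0), e8 (invoked 14) maxes components and bumps T0 → (2, 0, 0)
from VC(e4)=(0, 1, 1), e5 (invoked 9) maxes components and bumps T1 → (0, 2, 1)
from VC(e1)=(1, 0, 0), VC(e2)=(0, 0, 1), e3 (invoked 4) maxes components and bumps T2 → (1, 0, 2)
from VC(e5)=(0, 2, 1), e6 (invoked 11) maxes components and bumps T1 → (0, 3, 1)
from VC(e3)=(1, 0, 2), e10 (invoked 18) maxes components and bumps T2 → (1, 0, 3)
from VC(e6)=(0, 3, 1), e7 (invoked 13) maxes components and bumps T1 → (0, 4, 1)
from VC(e7)=(0, 4, 1), e9 (invoked 16) maxes components and bumps T1 → (0, 5, 1)
from VC(e9)=(0, 5, 1), e11 (invoked 19) maxes components and bumps T1 → (0, 6, 1)
target: VC(e4) = (0, 1, 1)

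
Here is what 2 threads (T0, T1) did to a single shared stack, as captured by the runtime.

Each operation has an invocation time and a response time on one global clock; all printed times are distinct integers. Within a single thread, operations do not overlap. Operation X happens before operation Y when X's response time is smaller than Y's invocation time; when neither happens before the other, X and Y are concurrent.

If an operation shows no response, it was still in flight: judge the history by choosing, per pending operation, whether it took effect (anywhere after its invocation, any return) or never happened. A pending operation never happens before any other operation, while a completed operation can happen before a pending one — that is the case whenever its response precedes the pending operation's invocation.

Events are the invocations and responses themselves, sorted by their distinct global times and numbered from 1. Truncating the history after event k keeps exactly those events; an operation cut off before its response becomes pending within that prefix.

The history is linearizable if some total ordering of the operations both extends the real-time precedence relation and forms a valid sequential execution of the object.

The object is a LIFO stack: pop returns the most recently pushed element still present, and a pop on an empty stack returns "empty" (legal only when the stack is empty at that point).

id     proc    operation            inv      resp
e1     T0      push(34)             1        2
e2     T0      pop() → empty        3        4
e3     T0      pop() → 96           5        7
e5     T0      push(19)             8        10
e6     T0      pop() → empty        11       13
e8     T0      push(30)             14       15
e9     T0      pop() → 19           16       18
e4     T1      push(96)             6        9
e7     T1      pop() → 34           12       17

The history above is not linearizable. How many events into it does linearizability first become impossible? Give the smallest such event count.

4

events 1..3 are linearizable; a witness order is e1:
step 1: e1 push(34) — stack <34>
once event 4 joins (e2's response, time 4), exhaustive search finds no witness
take e1, e2: step 2 already fails, because e2 pop() → empty cannot occur there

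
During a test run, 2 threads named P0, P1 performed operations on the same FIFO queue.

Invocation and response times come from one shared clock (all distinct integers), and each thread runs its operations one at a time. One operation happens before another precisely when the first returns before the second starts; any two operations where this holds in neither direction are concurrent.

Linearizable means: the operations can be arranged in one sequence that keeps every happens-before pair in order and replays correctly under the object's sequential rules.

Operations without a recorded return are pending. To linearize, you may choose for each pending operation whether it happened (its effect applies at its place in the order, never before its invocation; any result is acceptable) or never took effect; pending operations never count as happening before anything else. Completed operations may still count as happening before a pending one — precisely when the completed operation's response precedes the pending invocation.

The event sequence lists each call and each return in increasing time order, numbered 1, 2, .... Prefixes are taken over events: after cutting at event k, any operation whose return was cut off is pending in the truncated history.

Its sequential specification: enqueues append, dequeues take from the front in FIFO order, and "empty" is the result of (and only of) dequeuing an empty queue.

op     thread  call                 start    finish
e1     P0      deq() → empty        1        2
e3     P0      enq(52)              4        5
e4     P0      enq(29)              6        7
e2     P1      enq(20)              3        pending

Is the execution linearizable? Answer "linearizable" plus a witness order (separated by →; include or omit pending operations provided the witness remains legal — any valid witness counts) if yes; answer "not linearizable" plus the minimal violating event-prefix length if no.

1. e1 deq() → empty, leaving queue <>
2. e2 enq(20) (pending, included), leaving queue <20>
3. e3 enq(52), leaving queue <20,52>
4. e4 enq(29), leaving queue <20,52,29>

linearizable — witness: e1 → e2 → e3 → e4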